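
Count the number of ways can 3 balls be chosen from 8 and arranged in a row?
P(8,3) = 8!/(8-3)! = 336.

Answer: 336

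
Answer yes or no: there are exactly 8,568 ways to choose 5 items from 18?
Yes

Solution: C(18,5) = 8,568.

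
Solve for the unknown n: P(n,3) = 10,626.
P(n,3) = n(n−1)(n−2) is increasing in n; n(n−1)(n−2) ≈ (n−1)^3 = 10,626 gives n ≈ 23.0. Check: P(21,3) = 7,980, P(22,3) = 9,240, P(23,3) = 10,626 ✓. So n = 23.

Answer: 23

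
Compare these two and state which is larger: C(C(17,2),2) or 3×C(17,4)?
C(C(17,2),2)

Reasoning: C(C(17,2),2)=9,180, 3×C(17,4)=7,140.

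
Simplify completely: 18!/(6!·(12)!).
18,564

Reasoning: This is C(18,6) = 18,564.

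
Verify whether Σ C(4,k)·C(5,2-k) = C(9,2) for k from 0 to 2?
True

Solution: Vandermonde's identity gives C(9,2) = 36; RHS C(9,2) = 36.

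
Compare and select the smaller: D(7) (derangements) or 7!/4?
D(7) = (7-1)·[D(6) + D(5)] = 6·[265 + 44] = 1,854; 7!/4 = 5,040/4 = 1,260.

Answer: 7!/4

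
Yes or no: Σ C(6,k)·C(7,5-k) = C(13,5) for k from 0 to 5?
Yes

Vandermonde's identity gives C(13,5) = 1,287; RHS C(13,5) = 1,287.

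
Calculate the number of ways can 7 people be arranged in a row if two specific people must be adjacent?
Treat pair as unit: (7-1)! arrangements × 2 internal orders = 1,440.

Answer: 1,440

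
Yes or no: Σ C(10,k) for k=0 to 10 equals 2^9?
Binomial theorem: Σ C(10,k) = (1+1)^10 = 2^10 = 1,024; RHS 2^9 = 512.

Answer: No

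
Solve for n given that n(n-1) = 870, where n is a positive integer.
n² − n − 870 = 0, so n = (1 ± √(1 + 4·870))/2 = (1 ± √3,481)/2 = (1 ± 59)/2, i.e. n = 30 or n = -29. Taking the positive root, n = 30 (check: 30×29 = 870).

Answer: 30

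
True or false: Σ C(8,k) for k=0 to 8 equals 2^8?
True
Binomial theorem: Σ C(8,k) = (1+1)^8 = 2^8 = 256; RHS 2^8 = 256.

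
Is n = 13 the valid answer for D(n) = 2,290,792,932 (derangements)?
D(13) = (13-1)·[D(12) + D(11)] = 12·[176,214,841 + 14,684,570] = 2,290,792,932, which equals 2,290,792,932.
Final answer: Yes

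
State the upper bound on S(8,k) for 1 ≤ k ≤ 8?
1,701
Row S(8,k) for k = 1..8 (via S(n,k) = k·S(n−1,k) + S(n−1,k−1)): 1, 127, 966, 1,701, 1,050, 266, 28, 1. The row is unimodal; maximum at k = 4: 1,701.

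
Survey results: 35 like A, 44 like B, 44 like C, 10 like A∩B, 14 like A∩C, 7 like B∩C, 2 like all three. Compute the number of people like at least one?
94
|A∪B∪C| = 35+44+44-10-14-7+2 = 94.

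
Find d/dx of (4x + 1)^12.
48(4x + 1)^11
Chain rule: 12(4x+1)^{11} × 4 = 48(4x+1)^{11}.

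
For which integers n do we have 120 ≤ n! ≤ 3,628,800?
5, 6, 7, 8, 9, 10

Explanation: n! is strictly increasing; 5! = 120 and 10! = 3,628,800, so valid n = 5, 6, 7, 8, 9, 10.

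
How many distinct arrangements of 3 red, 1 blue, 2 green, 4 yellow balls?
12,600

Working:
Multinomial: 10!/(3! × 1! × 2! × 4!) = 12,600.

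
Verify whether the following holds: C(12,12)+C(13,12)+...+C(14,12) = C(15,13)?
True
Hockey stick identity gives Σ = C(15,13) = 105; RHS C(15,13) = 105.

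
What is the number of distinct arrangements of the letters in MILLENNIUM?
226,800
Word has 10 letters (M=2, I=2, L=2, E=1, N=2, U=1). Arrangements: 10!/Π(k!) = 226,800.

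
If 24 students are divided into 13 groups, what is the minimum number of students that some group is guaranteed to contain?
Pigeonhole: ⌈24/13⌉ = 2.
Final answer: 2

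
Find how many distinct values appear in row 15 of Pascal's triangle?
8

Row 15 has entries C(15,0)..C(15,15); by symmetry C(15,k)=C(15,15-k), giving 8 distinct values.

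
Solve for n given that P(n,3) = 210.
7
P(n,3) = n(n−1)(n−2) is increasing in n; n(n−1)(n−2) ≈ (n−1)^3 = 210 gives n ≈ 6.9. Check: P(5,3) = 60, P(6,3) = 120, P(7,3) = 210 ✓. So n = 7.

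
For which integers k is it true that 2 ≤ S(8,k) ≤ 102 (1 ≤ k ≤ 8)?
7

Explanation: S(8,1)=1; S(8,2)=127; S(8,3)=966; S(8,4)=1,701; S(8,5)=1,050; S(8,6)=266; S(8,7)=28; S(8,8)=1. So valid k = 7.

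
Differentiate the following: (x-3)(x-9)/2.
(2x - 12)/2

Working:
d/dx[(x-3)(x-9)] = (x-9) + (x-3) = 2x - 12. Dividing by 2 gives (2x - 12)/2.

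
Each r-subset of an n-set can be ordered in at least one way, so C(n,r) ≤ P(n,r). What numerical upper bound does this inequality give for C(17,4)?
57,120

Reasoning: P(17,4) = 17·16·15·14 = 57,120, so C(17,4) ≤ 57,120. (The bound is loose by a factor of 4! = 24: C(17,4) = 57,120/24 = 2,380.)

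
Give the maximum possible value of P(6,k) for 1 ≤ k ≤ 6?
P(6,k) increases in k, so maximum at k = 6: 6! = 720.

Answer: 720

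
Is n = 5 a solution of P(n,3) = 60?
Yes
P(5,3) = 5·4·3 = 60, which equals 60.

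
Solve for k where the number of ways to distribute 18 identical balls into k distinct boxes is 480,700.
Stars and bars: the count is C(18+k−1, k−1), increasing in k. k=6: C(23,5) = 33,649, k=7: C(24,6) = 134,596, k=8: C(25,7) = 480,700 ✓. So k = 8.
Final answer: 8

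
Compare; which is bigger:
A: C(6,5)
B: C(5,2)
B

Reasoning: A=C(6,5)=6, B=C(5,2)=10.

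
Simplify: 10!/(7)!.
720

Solution: This equals 10×9×8 = 720.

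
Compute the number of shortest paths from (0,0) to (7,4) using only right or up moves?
330

Solution: Choose 7 rights from 11 moves: C(11,7) = 330.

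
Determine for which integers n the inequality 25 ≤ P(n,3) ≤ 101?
5
P(4,3)=24; P(5,3)=60; P(6,3)=120. So valid n = 5.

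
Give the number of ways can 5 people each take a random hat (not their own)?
44

Explanation: Using D(n) = (n-1)[D(n-1) + D(n-2)]:
D(5) = (5-1) × [D(4) + D(3)]
      = 4 × [9 + 2]
      = 4 × 11
      = 44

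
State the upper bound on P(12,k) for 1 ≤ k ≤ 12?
479,001,600

Working:
P(12,k) increases in k, so maximum at k = 12: 12! = 479,001,600.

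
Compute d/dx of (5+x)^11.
Using the power rule: d/dx (5+x)^11 = 11(5+x)^{10}.

Answer: 11(5+x)^10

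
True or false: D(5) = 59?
False

Derangements of 5 elements: D(5) = (5-1)·[D(4) + D(3)] = 4·[9 + 2] = 44.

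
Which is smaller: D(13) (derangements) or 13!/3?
13!/3

Reasoning: D(13) = (13-1)·[D(12) + D(11)] = 12·[176,214,841 + 14,684,570] = 2,290,792,932; 13!/3 = 6,227,020,800/3 = 2,075,673,600.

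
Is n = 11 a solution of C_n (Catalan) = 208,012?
No

Solution: C_11 = C(22,11)/(11+1) = 705,432/12 = 58,786, which does not equal 208,012.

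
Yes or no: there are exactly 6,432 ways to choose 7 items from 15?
No

Reasoning: C(15,7) = 6,435 ≠ 6432.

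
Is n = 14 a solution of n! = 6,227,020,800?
No

14! = 14·13! = 14·6,227,020,800 = 87,178,291,200, which does not equal 6,227,020,800.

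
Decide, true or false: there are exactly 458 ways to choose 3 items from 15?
False

Explanation: C(15,3) = 455 ≠ 458.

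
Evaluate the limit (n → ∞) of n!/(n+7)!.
0

n!/(n+7)! = 1/[(n+1)(n+2)···(n+7)] → 0 as n → ∞.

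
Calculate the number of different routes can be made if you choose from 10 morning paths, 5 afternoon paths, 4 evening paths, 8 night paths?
1,600
By the multiplication principle: 10 × 5 × 4 × 8 = 1,600.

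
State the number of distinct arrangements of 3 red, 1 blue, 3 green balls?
Multinomial: 7!/(3! × 1! × 3!) = 140.
Final answer: 140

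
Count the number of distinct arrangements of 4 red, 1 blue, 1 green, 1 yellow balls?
Multinomial: 7!/(4! × 1! × 1! × 1!) = 210.
Final answer: 210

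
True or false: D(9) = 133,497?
Derangements of 9 elements: D(9) = (9-1)·[D(8) + D(7)] = 8·[14,833 + 1,854] = 133,496.
Final answer: False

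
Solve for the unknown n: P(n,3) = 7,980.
21

P(n,3) = n(n−1)(n−2) is increasing in n; n(n−1)(n−2) ≈ (n−1)^3 = 7,980 gives n ≈ 21.0. Check: P(19,3) = 5,814, P(20,3) = 6,840, P(21,3) = 7,980 ✓. So n = 21.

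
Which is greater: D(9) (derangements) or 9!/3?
D(9) = (9-1)·[D(8) + D(7)] = 8·[14,833 + 1,854] = 133,496; 9!/3 = 362,880/3 = 120,960.

Answer: D(9)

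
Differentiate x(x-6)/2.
d/dx[(x-0)(x-6)] = (x-6) + (x-0) = 2x - 6. Dividing by 2 gives (2x - 6)/2.
Final answer: (2x - 6)/2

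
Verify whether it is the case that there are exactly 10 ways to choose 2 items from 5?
C(5,2) = 10.
Final answer: True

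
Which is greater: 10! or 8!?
10!

Solution: 10!=3,628,800, 8!=40,320. 10! > 8!.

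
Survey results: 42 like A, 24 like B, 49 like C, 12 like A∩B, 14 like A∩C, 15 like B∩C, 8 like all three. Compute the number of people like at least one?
82
|A∪B∪C| = 42+24+49-12-14-15+8 = 82.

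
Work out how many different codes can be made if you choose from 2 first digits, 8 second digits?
16

Working:
By the multiplication principle: 2 × 8 = 16.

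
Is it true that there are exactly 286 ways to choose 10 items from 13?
C(13,10) = 286.
Final answer: True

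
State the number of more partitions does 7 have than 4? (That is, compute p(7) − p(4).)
10

Explanation: Pentagonal recurrence p(n) = p(n−1) + p(n−2) − p(n−5) − p(n−7) + …: p(7) = p(6) + p(5) − p(2) − p(0) = 11 + 7 − 2 − 1 = 15.
p(4) = p(3) + p(2) = 3 + 2 = 5.
Difference = 15 − 5 = 10.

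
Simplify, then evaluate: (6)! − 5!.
600

Solution: (6)! − 5! = (6)·5! − 5! = (6−1)·5! = 5·5! = 600.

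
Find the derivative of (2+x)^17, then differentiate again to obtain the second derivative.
272(2+x)^15
First derivative: 17(2+x)^{16}. Second derivative: 17·16·(2+x)^{15} = 272(2+x)^{15}.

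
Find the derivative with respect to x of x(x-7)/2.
(2x - 7)/2
d/dx[(x-0)(x-7)] = (x-7) + (x-0) = 2x - 7. Dividing by 2 gives (2x - 7)/2.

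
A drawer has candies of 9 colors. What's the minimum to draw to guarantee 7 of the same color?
Worst case: 6 of each = 54. One more: 55.
Final answer: 55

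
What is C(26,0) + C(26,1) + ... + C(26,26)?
67,108,864

Explanation: Sum of binomial coefficients = 2^26 = 67,108,864.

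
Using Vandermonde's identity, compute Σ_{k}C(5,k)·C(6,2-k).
55

Solution: = C(5+6,2) = C(11,2) = 55.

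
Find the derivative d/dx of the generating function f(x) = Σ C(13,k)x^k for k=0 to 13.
Σ k·C(13,k)x^(k-1) for k=1 to 13

Working:
Term-by-term differentiation gives Σ k·C(13,k)x^{k-1} for k=1 to 13.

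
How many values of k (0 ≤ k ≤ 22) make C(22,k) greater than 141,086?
9

Row 22 is unimodal and symmetric about k=22/2. C(22,6)=74,613 ≤ 141,086; C(22,7)=170,544 > 141,086; by symmetry C(22,k) > 141,086 for k = 7..15. That's 15 - 7 + 1 = 9 values.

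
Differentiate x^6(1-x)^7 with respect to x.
6x^5(1-x)^7 - 7x^6(1-x)^6
Product rule: 6x^{5}(1-x)^{7} + x^6·(-7)(1-x)^{6}.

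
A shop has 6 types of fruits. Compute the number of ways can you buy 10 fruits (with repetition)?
Stars and bars: C(10+6-1, 10) = C(15, 10) = 3,003.

Answer: 3,003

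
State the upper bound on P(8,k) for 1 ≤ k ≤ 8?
P(8,k) increases in k, so maximum at k = 8: 8! = 40,320.
Final answer: 40,320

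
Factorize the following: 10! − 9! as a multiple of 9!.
9 × 9! = 3,265,920

Solution: 10! − 9! = 10·9! − 9! = (10 − 1)·9! = 9 × 9! = 3,265,920.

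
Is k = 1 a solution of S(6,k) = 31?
No

Reasoning: S(6,1) = 1·S(5,1) + S(5,0) = 1·1 + 0 = 1, which does not equal 31.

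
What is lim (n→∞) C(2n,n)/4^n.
C(2n,n) ~ 4^n/√(πn), so C(2n,n)/4^n ~ 1/√(πn) → 0.

Answer: 0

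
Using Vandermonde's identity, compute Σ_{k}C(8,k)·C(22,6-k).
593,775

= C(8+22,6) = C(30,6) = 593,775.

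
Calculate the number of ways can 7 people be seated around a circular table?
720

Working:
Circular arrangements: (7-1)! = 720.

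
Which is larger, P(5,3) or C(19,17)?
C(19,17)

Reasoning: P(5,3)=60, C(19,17)=171.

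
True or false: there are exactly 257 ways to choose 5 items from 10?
False

Reasoning: C(10,5) = 252 ≠ 257.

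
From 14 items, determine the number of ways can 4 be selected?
C(14,4) = 14! / (4! × (14-4)!)
         = 14! / (4! × 10!)
         = 1,001

Answer: 1,001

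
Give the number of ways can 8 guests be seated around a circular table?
Circular arrangements: (8-1)! = 5,040.

Answer: 5,040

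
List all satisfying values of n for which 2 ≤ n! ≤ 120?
n! is strictly increasing; 2! = 2 and 5! = 120, so valid n = 2, 3, 4, 5.

Answer: 2, 3, 4, 5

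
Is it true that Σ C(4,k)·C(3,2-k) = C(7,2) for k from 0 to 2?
True
Vandermonde's identity gives C(7,2) = 21; RHS C(7,2) = 21.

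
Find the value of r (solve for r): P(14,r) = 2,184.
P(14,r) = 14·13·…·(14−r+1), a product of r factors. Multiplying down from 14: 14 = 14; 14·13 = 182; 14·13·12 = 2,184 ✓ (3 factors). So r = 3.
Final answer: 3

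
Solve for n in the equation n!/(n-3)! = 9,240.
22
n!/(n-3)! = n×(n-1)×(n-2), a product of 3 consecutive integers ≈ (n−1)^3. 9,240^(1/3) + 1 ≈ 22.0; check n = 22: 22×21×20 = 9,240 ✓. So n = 22.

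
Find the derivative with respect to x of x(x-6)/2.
(2x - 6)/2

Solution: d/dx[(x-0)(x-6)] = (x-6) + (x-0) = 2x - 6. Dividing by 2 gives (2x - 6)/2.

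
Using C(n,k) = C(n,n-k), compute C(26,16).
5,311,735

Working:
C(26,16) = C(26,10) = 5,311,735.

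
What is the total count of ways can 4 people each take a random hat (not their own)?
9

Using D(n) = (n-1)[D(n-1) + D(n-2)]:
D(4) = (4-1) × [D(3) + D(2)]
      = 3 × [2 + 1]
      = 3 × 3
      = 9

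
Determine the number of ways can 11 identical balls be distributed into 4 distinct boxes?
364

Working:
C(11+4-1, 4-1) = C(14, 3) = 364.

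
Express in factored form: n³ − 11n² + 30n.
n(n − 5)(n − 6)

Reasoning: n³ − 11n² + 30n = n(n² − 11n + 30) = n(n − 5)(n − 6).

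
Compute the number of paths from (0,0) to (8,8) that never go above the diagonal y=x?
1,430

Solution: Counted by the Catalan number C_8: C_8 = C(16,8)/(8+1) = 12,870/9 = 1,430.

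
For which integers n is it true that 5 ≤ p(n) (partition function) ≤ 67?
4, 5, 6, 7, 8, 9, 10, 11

Explanation: Tabulating p(n) via p(n) = p(n−1) + p(n−2) − p(n−5) − p(n−7) + …: p(3)=3; p(4)=5; p(5)=7; p(6)=11; p(7)=15; p(8)=22; p(9)=30; p(10)=42; p(11)=56; p(12)=77. So valid n = 4, 5, 6, 7, 8, 9, 10, 11.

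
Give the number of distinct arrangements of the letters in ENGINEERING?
277,200

Explanation: Word has 11 letters (E=3, N=3, G=2, I=2, R=1). Arrangements: 11!/Π(k!) = 277,200.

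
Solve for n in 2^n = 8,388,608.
23

8,388,608 = 1,024 × 1,024 × 8 = 2^10 × 2^10 × 2^3 = 2^23, so n = 23.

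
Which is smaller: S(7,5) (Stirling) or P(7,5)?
S(7,5) = 5·S(6,5) + S(6,4) = 5·15 + 65 = 140; P(7,5) = 2,520.
Final answer: S(7,5)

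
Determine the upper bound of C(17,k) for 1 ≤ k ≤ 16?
24,310

Solution: C(17,k) is maximised at the centre of the row: C(17,8) = 24,310.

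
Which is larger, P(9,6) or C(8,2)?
P(9,6)

Explanation: P(9,6)=60,480, C(8,2)=28.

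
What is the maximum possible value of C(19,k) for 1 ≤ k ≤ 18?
92,378

Solution: C(19,k) is maximised at the centre of the row: C(19,9) = 92,378.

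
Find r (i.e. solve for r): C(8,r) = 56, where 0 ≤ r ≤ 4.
3

Working:
C(8,r) is increasing for 0 ≤ r ≤ 4. Stepping up (C(8,r+1) = C(8,r)·(8−r)/(r+1)): C(8,1) = 8, C(8,2) = 28, C(8,3) = 56 ✓. So r = 3.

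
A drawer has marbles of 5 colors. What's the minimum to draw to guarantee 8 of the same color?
36

Solution: Worst case: 7 of each = 35. One more: 36.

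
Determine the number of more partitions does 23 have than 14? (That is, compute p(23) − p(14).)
1,120

Solution: Pentagonal recurrence p(n) = p(n−1) + p(n−2) − p(n−5) − p(n−7) + …: p(23) = p(22) + p(21) − p(18) − p(16) + p(11) + p(8) − p(1) = 1,002 + 792 − 385 − 231 + 56 + 22 − 1 = 1,255.
p(14) = p(13) + p(12) − p(9) − p(7) + p(2) = 101 + 77 − 30 − 15 + 2 = 135.
Difference = 1,255 − 135 = 1,120.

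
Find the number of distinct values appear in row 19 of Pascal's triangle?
Row 19 has entries C(19,0)..C(19,19); by symmetry C(19,k)=C(19,19-k), giving 10 distinct values.
Final answer: 10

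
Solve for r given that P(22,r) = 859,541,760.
7

P(22,r) = 22·21·…·(22−r+1), a product of r factors. Multiplying down from 22: 22 = 22; 22·21 = 462; 22·21·20 = 9,240; 22·21·20·19 = 175,560; 22·21·20·19·18 = 3,160,080; 22·21·20·19·18·17 = 53,721,360; 22·21·20·19·18·17·16 = 859,541,760 ✓ (7 factors). So r = 7.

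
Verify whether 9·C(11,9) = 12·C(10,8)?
False
Absorption identity k·C(n,k) = n·C(n-1,k-1). LHS = 9·55 = 495; RHS = 12·45 = 540.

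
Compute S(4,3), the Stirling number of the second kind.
6
Using the Stirling recurrence: S(n,k) = k·S(n-1,k) + S(n-1,k-1)
S(4,3) = 3·S(3,3) + S(3,2)
         = 3·1 + 3
         = 3 + 3
         = 6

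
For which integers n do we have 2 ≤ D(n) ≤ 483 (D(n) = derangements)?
3, 4, 5, 6
Using D(n) = (n−1)[D(n−1) + D(n−2)] with D(1)=0, D(2)=1: D(2)=1; D(3)=2; D(4)=9; D(5)=44; D(6)=265; D(7)=1,854. So valid n = 3, 4, 5, 6.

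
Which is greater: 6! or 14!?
14!

Solution: 6!=720, 14!=87,178,291,200. 14! > 6!.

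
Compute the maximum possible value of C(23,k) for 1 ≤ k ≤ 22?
C(23,k) is maximised at the centre of the row: C(23,11) = 1,352,078.

Answer: 1,352,078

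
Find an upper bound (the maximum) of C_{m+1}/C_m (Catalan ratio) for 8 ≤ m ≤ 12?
25/7

Reasoning: C_{m+1}/C_m = 2(2m+1)/(m+2), which increases with m. Maximum at m = 12: 2·25/14 = 25/7.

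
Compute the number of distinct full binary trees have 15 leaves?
Using the Catalan number formula: C_n = C(2n, n) / (n+1)
C_14 = C(28, 14) / (14+1)
     = 40116600 / 15
     = 2,674,440
Final answer: 2,674,440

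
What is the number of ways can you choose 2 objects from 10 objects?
C(10,2) = 10! / (2! × (10-2)!)
         = 10! / (2! × 8!)
         = 45

Answer: 45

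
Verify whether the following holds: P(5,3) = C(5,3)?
False

Working:
P(5,3) = 60 but C(5,3) = 10; they differ by a factor of 3! = 6, so the statement does not hold.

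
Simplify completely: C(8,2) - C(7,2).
7

Reasoning: C(8,2) - C(7,2) = C(7,1) = 7.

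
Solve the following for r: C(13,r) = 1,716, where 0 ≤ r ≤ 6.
6

Reasoning: C(13,r) is increasing for 0 ≤ r ≤ 6. Stepping up (C(13,r+1) = C(13,r)·(13−r)/(r+1)): C(13,1) = 13, C(13,2) = 78, C(13,3) = 286, C(13,4) = 715, C(13,5) = 1,287, C(13,6) = 1,716 ✓. So r = 6.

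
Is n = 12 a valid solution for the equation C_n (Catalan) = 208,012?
Yes

Reasoning: C_12 = C(24,12)/(12+1) = 2,704,156/13 = 208,012, which equals 208,012.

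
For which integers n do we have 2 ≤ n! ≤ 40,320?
n! is strictly increasing; 2! = 2 and 8! = 40,320, so valid n = 2, 3, 4, 5, 6, 7, 8.
Final answer: 2, 3, 4, 5, 6, 7, 8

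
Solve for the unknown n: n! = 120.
5
n! is strictly increasing. 3! = 6, 4! = 24, 5! = 120 ✓. So n = 5.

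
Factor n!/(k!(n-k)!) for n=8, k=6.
C(8,6) = 28
This is the binomial coefficient C(8,6) = 28.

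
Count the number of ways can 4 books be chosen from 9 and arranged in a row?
3,024
P(9,4) = 9!/(9-4)! = 3,024.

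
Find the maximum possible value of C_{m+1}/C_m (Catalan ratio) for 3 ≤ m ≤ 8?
17/5

Working:
C_{m+1}/C_m = 2(2m+1)/(m+2), which increases with m. Maximum at m = 8: 2·17/10 = 17/5.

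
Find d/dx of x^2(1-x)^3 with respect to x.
2x^1(1-x)^3 - 3x^2(1-x)^2

Product rule: 2x^{1}(1-x)^{3} + x^2·(-3)(1-x)^{2}.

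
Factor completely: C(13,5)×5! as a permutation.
P(13,5)

Solution: C(13,5)×5! = [13!/(5!(8)!)]×5! = 13!/(8)! = P(13,5) = 154,440.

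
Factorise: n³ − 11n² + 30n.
n³ − 11n² + 30n = n(n² − 11n + 30) = n(n − 5)(n − 6).

Answer: n(n − 5)(n − 6)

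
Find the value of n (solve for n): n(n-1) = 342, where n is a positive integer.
n² − n − 342 = 0, so n = (1 ± √(1 + 4·342))/2 = (1 ± √1,369)/2 = (1 ± 37)/2, i.e. n = 19 or n = -18. Taking the positive root, n = 19 (check: 19×18 = 342).
Final answer: 19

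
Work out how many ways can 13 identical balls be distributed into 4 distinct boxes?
560

C(13+4-1, 4-1) = C(16, 3) = 560.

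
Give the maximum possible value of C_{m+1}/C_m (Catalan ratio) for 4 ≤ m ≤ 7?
10/3

C_{m+1}/C_m = 2(2m+1)/(m+2), which increases with m. Maximum at m = 7: 2·15/9 = 10/3.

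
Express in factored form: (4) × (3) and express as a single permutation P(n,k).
P(4,2) = 4!/(2)!

Working:
Product of 2 consecutive descending integers starting at 4: P(4,2) = 4!/2! = 12.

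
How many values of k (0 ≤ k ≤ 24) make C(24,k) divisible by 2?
21

Reasoning: Checking C(24,k) mod 2 for k = 0..24: divisible at k = 1, 2, 3, 4, 5, 6, 7, 9, 10, 11, 12, 13, 14, 15, 17, 18, 19, 20, 21, 22, 23. That's 21 values.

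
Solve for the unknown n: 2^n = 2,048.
11

Explanation: 2,048 = 1,024 × 2 = 2^10 × 2^1 = 2^11, so n = 11.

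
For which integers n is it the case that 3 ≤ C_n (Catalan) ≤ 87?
3, 4, 5
C_2=2; C_3=5; C_4=14; C_5=42; C_6=132. So valid n = 3, 4, 5.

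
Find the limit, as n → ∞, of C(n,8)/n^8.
1/40320

C(n,8) ≈ n^8/8! for large n. Limit = 1/8! = 1/40320.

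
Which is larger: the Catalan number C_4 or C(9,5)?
C(9,5)
C_4 = C(8,4)/(4+1) = 70/5 = 14; C(9,5) = 126.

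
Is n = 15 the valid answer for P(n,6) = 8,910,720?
P(15,6) = 15·14·13·12·11·10 = 3,603,600, which does not equal 8,910,720.
Final answer: No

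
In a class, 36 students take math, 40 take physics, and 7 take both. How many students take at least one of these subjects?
|A∪B| = |A|+|B|-|A∩B| = 36+40-7 = 69.
Final answer: 69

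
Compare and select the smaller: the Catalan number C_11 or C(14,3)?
C_11 = C(22,11)/(11+1) = 705,432/12 = 58,786; C(14,3) = 364.
Final answer: C(14,3)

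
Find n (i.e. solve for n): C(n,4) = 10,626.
24

Working:
C(n,4) = n(n−1)(n−2)(n−3)/4! is increasing in n, and n(n−1)(n−2)(n−3) = 4!·10,626 = 255,024 ≈ (n−1.5)^4 gives n ≈ 24.0. Check: C(22,4) = 7,315, C(23,4) = 8,855, C(24,4) = 10,626 ✓. So n = 24.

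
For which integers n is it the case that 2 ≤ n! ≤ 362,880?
2, 3, 4, 5, 6, 7, 8, 9

n! is strictly increasing; 2! = 2 and 9! = 362,880, so valid n = 2, 3, 4, 5, 6, 7, 8, 9.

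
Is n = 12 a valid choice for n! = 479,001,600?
Yes
12! = 12·11! = 12·39,916,800 = 479,001,600, which equals 479,001,600.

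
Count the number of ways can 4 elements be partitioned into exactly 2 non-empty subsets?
7

This equals S(4,2), the Stirling number of the 2nd kind.
Using the Stirling recurrence: S(n,k) = k·S(n-1,k) + S(n-1,k-1)
S(4,2) = 2·S(3,2) + S(3,1)
         = 2·3 + 1
         = 6 + 1
         = 7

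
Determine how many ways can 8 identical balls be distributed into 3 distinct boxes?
45

Working:
C(8+3-1, 3-1) = C(10, 2) = 45.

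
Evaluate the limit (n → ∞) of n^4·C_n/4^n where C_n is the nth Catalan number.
∞

Reasoning: C_n ~ 4^n/(n^(3/2)√π), so n^4·C_n/4^n ~ n^(4 − 3/2)/√π → ∞.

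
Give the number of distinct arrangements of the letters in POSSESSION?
75,600

Explanation: Word has 10 letters (P=1, O=2, S=4, E=1, I=1, N=1). Arrangements: 10!/Π(k!) = 75,600.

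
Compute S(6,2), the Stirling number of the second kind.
Using the Stirling recurrence: S(n,k) = k·S(n-1,k) + S(n-1,k-1)
S(6,2) = 2·S(5,2) + S(5,1)
         = 2·15 + 1
         = 30 + 1
         = 31
Final answer: 31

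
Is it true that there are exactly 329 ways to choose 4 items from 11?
False

Working:
C(11,4) = 330 ≠ 329.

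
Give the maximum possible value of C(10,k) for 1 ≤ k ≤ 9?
252

Solution: C(10,k) is maximised at the centre of the row: C(10,5) = 252.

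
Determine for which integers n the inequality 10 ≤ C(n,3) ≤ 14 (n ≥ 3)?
5

Explanation: C(4,3)=4; C(5,3)=10; C(6,3)=20. So valid n = 5.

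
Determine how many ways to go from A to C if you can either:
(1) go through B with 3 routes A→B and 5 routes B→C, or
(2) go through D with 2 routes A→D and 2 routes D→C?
19

Solution: Route via B: 3×5=15. Route via D: 2×2=4. Total: 19.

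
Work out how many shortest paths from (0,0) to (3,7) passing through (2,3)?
50

To (2,3): C(5,2)=10. From there: C(5,1)=5. Total: 50.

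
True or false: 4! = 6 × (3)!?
False

Solution: 4! = 4 × 3! = 24, but 6 × 3! = 36.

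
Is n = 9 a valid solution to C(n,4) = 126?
Yes
C(9,4) = 9·8·7·6/4! = 3,024/24 = 126, which equals 126.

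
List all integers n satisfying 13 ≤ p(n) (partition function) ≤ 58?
Tabulating p(n) via p(n) = p(n−1) + p(n−2) − p(n−5) − p(n−7) + …: p(6)=11; p(7)=15; p(8)=22; p(9)=30; p(10)=42; p(11)=56; p(12)=77. So valid n = 7, 8, 9, 10, 11.
Final answer: 7, 8, 9, 10, 11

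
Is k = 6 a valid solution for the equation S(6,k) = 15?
S(6,6) = 6·S(5,6) + S(5,5) = 6·0 + 1 = 1, which does not equal 15.
Final answer: No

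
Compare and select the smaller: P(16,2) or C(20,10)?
P(16,2)

Reasoning: P(16,2)=240, C(20,10)=184,756.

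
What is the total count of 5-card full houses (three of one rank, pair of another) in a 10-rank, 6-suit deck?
27,000

Solution: Triple rank: 10. Triple suits: C(6,3)=20. Pair rank: 9. Pair suits: C(6,2)=15. Total: 27,000.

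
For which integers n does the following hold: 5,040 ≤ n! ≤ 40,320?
n! is strictly increasing; 7! = 5,040 and 8! = 40,320, so valid n = 7, 8.
Final answer: 7, 8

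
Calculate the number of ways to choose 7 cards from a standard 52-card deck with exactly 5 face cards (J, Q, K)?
617,760

12 face cards and 40 non-face cards: C(12,5) × C(40,2) = 792 × 780 = 617,760.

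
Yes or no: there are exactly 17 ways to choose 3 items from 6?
No

Reasoning: C(6,3) = 20 ≠ 17.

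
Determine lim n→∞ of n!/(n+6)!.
0

Working:
n!/(n+6)! = 1/[(n+1)(n+2)···(n+6)] → 0 as n → ∞.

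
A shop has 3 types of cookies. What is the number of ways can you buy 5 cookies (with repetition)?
21

Reasoning: Stars and bars: C(5+3-1, 5) = C(7, 5) = 21.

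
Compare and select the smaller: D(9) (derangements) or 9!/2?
D(9)

D(9) = (9-1)·[D(8) + D(7)] = 8·[14,833 + 1,854] = 133,496; 9!/2 = 362,880/2 = 181,440.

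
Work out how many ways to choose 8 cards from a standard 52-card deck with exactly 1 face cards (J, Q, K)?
12 face cards and 40 non-face cards: C(12,1) × C(40,7) = 12 × 18,643,560 = 223,722,720.
Final answer: 223,722,720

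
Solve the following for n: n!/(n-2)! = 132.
n!/(n-2)! = n×(n-1), a product of 2 consecutive integers ≈ (n−0.5)^2. 132^(1/2) + 0.5 ≈ 12.0; check n = 12: 12×11 = 132 ✓. So n = 12.

Answer: 12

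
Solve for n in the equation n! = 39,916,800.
11

n! is strictly increasing. 9! = 362,880, 10! = 3,628,800, 11! = 39,916,800 ✓. So n = 11.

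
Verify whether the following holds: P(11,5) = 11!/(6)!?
Permutation formula P(n,k) = n!/(n-k)!: 11!/6! = 39,916,800/720 = 55,440 = P(11,5). The statement holds.

Answer: True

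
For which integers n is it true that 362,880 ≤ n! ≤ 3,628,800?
9, 10

Solution: n! is strictly increasing; 9! = 362,880 and 10! = 3,628,800, so valid n = 9, 10.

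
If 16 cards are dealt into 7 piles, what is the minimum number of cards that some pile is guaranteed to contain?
3

Pigeonhole: ⌈16/7⌉ = 3.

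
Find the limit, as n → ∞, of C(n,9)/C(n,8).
∞

Reasoning: C(n,9)/C(n,8) = (n-8)/9 → ∞ as n → ∞.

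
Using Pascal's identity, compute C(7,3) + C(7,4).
70

C(7,3) + C(7,4) = C(8,4) = 70.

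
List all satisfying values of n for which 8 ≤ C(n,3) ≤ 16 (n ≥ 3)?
5

C(4,3)=4; C(5,3)=10; C(6,3)=20. So valid n = 5.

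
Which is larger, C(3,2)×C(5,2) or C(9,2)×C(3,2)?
C(9,2)×C(3,2)

C(3,2)×C(5,2)=30, C(9,2)×C(3,2)=108.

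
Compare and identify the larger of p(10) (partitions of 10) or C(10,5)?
C(10,5)
Pentagonal recurrence p(n) = p(n−1) + p(n−2) − p(n−5) − p(n−7) + …: p(10) = p(9) + p(8) − p(5) − p(3) = 30 + 22 − 7 − 3 = 42; C(10,5) = 252.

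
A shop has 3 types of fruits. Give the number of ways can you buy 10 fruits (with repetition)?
Stars and bars: C(10+3-1, 10) = C(12, 10) = 66.

Answer: 66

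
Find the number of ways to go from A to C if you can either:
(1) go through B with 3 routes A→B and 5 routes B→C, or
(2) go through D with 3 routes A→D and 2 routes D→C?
Route via B: 3×5=15. Route via D: 3×2=6. Total: 21.
Final answer: 21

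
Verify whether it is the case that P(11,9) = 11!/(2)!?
True

Working:
Permutation formula P(n,k) = n!/(n-k)!: 11!/2! = 39,916,800/2 = 19,958,400 = P(11,9). The statement holds.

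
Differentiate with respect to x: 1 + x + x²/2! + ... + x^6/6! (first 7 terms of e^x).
Differentiating term by term gives the first 6 terms of e^x.
Final answer: 1 + x + x²/2! + ... + x^5/5!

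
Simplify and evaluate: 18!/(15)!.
4,896

This equals 18×17×16 = 4,896.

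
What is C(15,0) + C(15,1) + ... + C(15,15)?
Sum of binomial coefficients = 2^15 = 32,768.

Answer: 32,768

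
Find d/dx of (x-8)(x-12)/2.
(2x - 20)/2

Solution: d/dx[(x-8)(x-12)] = (x-12) + (x-8) = 2x - 20. Dividing by 2 gives (2x - 20)/2.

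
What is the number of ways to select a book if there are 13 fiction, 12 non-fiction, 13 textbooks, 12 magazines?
50

Working:
By the addition principle: 13 + 12 + 13 + 12 = 50.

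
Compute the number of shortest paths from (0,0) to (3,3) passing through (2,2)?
To (2,2): C(4,2)=6. From there: C(2,1)=2. Total: 12.

Answer: 12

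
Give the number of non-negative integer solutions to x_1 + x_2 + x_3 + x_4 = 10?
C(10+4-1, 4-1) = 286.

Answer: 286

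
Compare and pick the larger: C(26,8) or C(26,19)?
C(26,8)

Working:
C(26,8)=1,562,275, C(26,19)=657,800.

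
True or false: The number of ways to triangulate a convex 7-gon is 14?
False

Reasoning: Triangulations of a convex 7-gon are counted by the Catalan number C_5: C_5 = C(10,5)/(5+1) = 252/6 = 42.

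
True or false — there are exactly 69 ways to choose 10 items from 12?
False

Working:
C(12,10) = 66 ≠ 69.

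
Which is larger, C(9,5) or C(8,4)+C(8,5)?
By Pascal's identity: C(9,5) = C(8,4)+C(8,5) = 126. Equal.

Answer: Equal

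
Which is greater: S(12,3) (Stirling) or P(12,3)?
S(12,3)

Working:
S(12,3) = 3·S(11,3) + S(11,2) = 3·28,501 + 1,023 = 86,526; P(12,3) = 1,320.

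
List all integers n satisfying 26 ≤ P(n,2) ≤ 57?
P(5,2)=20; P(6,2)=30; P(7,2)=42; P(8,2)=56; P(9,2)=72. So valid n = 6, 7, 8.

Answer: 6, 7, 8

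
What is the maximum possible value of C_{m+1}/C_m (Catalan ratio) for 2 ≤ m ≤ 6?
13/4

Solution: C_{m+1}/C_m = 2(2m+1)/(m+2), which increases with m. Maximum at m = 6: 2·13/8 = 13/4.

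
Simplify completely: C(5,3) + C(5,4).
By Pascal's identity: C(6,4) = 15.
Final answer: 15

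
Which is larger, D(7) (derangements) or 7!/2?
7!/2

Solution: D(7) = (7-1)·[D(6) + D(5)] = 6·[265 + 44] = 1,854; 7!/2 = 5,040/2 = 2,520.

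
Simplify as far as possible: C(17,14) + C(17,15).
816

By Pascal's identity: C(18,15) = 816.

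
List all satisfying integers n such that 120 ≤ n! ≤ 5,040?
5, 6, 7

Explanation: n! is strictly increasing; 5! = 120 and 7! = 5,040, so valid n = 5, 6, 7.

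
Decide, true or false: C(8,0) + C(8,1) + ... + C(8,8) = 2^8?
True
Binomial theorem with x = y = 1: Σ C(8,i) = (1+1)^8 = 2^8 = 256. The statement holds.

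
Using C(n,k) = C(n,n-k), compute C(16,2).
120

Working:
C(16,2) = C(16,14) = 120.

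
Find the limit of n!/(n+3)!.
n!/(n+3)! = 1/[(n+1)(n+2)(n+3)] → 0 as n → ∞.
Final answer: 0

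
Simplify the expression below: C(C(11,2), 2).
C(11,2) = 55, then C(55, 2) = 1,485.
Final answer: 1,485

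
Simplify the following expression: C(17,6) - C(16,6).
C(17,6) - C(16,6) = C(16,5) = 4,368.
Final answer: 4,368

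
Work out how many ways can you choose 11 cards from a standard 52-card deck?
60,403,728,840

Reasoning: C(52,11) = 60,403,728,840.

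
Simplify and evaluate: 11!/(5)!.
332,640

This equals 11×10×...×6 = 332,640.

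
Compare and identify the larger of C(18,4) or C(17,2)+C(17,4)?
C(18,4)
C(18,4)=3,060; C(17,2)+C(17,4)=136+2,380=2,516.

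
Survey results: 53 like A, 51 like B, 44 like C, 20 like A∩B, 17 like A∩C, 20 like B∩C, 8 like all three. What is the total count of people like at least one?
|A∪B∪C| = 53+51+44-20-17-20+8 = 99.

Answer: 99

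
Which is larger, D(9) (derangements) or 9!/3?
D(9) = (9-1)·[D(8) + D(7)] = 8·[14,833 + 1,854] = 133,496; 9!/3 = 362,880/3 = 120,960.
Final answer: D(9)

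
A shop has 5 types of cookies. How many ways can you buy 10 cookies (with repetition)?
1,001
Stars and bars: C(10+5-1, 10) = C(14, 10) = 1,001.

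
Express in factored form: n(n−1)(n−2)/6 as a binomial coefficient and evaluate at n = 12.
C(n,3); C(12,3) = 220

Reasoning: n(n−1)(n−2)/6 = n!/(3!(n−3)!) = C(n,3). At n = 12: C(12,3) = 220.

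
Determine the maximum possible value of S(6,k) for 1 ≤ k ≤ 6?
90

Reasoning: Row S(6,k) for k = 1..6 (via S(n,k) = k·S(n−1,k) + S(n−1,k−1)): 1, 31, 90, 65, 15, 1. The row is unimodal; maximum at k = 3: 90.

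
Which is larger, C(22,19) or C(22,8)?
C(22,8)

Working:
C(22,19)=1,540, C(22,8)=319,770.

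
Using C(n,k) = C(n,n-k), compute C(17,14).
680

Reasoning: C(17,14) = C(17,3) = 680.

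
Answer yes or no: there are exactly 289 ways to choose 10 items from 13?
C(13,10) = 286 ≠ 289.
Final answer: No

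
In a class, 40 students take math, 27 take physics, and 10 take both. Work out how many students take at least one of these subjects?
|A∪B| = |A|+|B|-|A∩B| = 40+27-10 = 57.

Answer: 57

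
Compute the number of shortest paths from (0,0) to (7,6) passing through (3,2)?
700
To (3,2): C(5,3)=10. From there: C(8,4)=70. Total: 700.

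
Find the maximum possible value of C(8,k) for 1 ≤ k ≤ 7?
70

C(8,k) is maximised at the centre of the row: C(8,4) = 70.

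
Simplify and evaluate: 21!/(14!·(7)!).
116,280

Explanation: This is C(21,14) = 116,280.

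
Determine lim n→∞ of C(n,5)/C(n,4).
C(n,5)/C(n,4) = (n-4)/5 → ∞ as n → ∞.
Final answer: ∞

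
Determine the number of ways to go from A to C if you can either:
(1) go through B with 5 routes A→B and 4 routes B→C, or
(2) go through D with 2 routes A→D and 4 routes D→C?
28

Explanation: Route via B: 5×4=20. Route via D: 2×4=8. Total: 28.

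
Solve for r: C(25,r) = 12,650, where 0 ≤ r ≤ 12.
4

Explanation: C(25,r) is increasing for 0 ≤ r ≤ 12. Stepping up (C(25,r+1) = C(25,r)·(25−r)/(r+1)): C(25,1) = 25, C(25,2) = 300, C(25,3) = 2,300, C(25,4) = 12,650 ✓. So r = 4.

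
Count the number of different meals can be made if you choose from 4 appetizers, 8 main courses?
32
By the multiplication principle: 4 × 8 = 32.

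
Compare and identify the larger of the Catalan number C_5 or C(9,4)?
C(9,4)

Reasoning: C_5 = C(10,5)/(5+1) = 252/6 = 42; C(9,4) = 126.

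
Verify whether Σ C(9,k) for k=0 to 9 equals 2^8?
False

Reasoning: Binomial theorem: Σ C(9,k) = (1+1)^9 = 2^9 = 512; RHS 2^8 = 256.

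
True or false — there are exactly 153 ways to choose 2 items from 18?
C(18,2) = 153.

Answer: True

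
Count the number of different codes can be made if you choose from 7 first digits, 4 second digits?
28

Reasoning: By the multiplication principle: 7 × 4 = 28.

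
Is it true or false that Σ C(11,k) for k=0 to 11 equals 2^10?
False

Solution: Binomial theorem: Σ C(11,k) = (1+1)^11 = 2^11 = 2,048; RHS 2^10 = 1,024.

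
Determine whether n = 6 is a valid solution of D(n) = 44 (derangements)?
D(6) = (6-1)·[D(5) + D(4)] = 5·[44 + 9] = 265, which does not equal 44.

Answer: No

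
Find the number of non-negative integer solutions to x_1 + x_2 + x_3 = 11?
78

C(11+3-1, 3-1) = 78.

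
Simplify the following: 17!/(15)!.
This equals 17×16 = 272.
Final answer: 272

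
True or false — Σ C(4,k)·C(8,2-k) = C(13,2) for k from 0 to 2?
False
Vandermonde's identity gives C(12,2) = 66; RHS C(13,2) = 78.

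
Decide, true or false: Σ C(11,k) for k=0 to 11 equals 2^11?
True
Binomial theorem: Σ C(11,k) = (1+1)^11 = 2^11 = 2,048; RHS 2^11 = 2,048.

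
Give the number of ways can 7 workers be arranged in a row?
Arrangements of 7 distinct objects: 7! = 5,040.
Final answer: 5,040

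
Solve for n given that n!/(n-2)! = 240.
n!/(n-2)! = n×(n-1), a product of 2 consecutive integers ≈ (n−0.5)^2. 240^(1/2) + 0.5 ≈ 16.0; check n = 16: 16×15 = 240 ✓. So n = 16.

Answer: 16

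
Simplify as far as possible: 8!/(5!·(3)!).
56

This is C(8,5) = 56.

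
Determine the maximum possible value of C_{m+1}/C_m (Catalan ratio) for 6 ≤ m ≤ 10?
7/2

C_{m+1}/C_m = 2(2m+1)/(m+2), which increases with m. Maximum at m = 10: 2·21/12 = 7/2.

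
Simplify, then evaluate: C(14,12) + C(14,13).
105

Solution: By Pascal's identity: C(15,13) = 105.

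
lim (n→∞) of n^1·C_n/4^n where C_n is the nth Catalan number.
0

Working:
C_n ~ 4^n/(n^(3/2)√π), so n^1·C_n/4^n ~ n^(1 − 3/2)/√π → 0.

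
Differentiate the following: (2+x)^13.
13(2+x)^12

Reasoning: Using the power rule: d/dx (2+x)^13 = 13(2+x)^{12}.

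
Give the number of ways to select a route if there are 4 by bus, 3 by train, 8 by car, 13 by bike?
28

Solution: By the addition principle: 4 + 3 + 8 + 13 = 28.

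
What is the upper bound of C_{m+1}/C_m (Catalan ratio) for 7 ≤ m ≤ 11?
46/13

C_{m+1}/C_m = 2(2m+1)/(m+2), which increases with m. Maximum at m = 11: 2·23/13 = 46/13.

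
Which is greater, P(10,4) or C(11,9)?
P(10,4)
P(10,4)=5,040, C(11,9)=55.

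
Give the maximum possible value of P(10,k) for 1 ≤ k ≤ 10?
3,628,800

Reasoning: P(10,k) increases in k, so maximum at k = 10: 10! = 3,628,800.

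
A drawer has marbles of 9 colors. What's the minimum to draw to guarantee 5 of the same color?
37

Reasoning: Worst case: 4 of each = 36. One more: 37.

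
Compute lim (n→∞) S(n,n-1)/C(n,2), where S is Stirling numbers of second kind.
S(n,n-1) = C(n,2), so the limit is 1.
Final answer: 1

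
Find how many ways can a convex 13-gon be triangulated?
58,786

Using the Catalan number formula: C_n = C(2n, n) / (n+1)
C_11 = C(22, 11) / (11+1)
     = 705432 / 12
     = 58,786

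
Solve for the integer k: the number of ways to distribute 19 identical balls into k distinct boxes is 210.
3

Solution: Stars and bars: the count is C(19+k−1, k−1), increasing in k. k=2: C(20,1) = 20, k=3: C(21,2) = 210 ✓. So k = 3.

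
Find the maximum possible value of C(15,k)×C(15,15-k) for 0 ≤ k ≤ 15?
41,409,225

Explanation: C(15,k)·C(15,15-k) = C(15,k)², maximised at the centre k = 7: C(15,7)² = 41,409,225.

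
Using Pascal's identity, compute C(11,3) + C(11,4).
C(11,3) + C(11,4) = C(12,4) = 495.

Answer: 495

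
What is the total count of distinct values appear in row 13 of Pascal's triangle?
Row 13 has entries C(13,0)..C(13,13); by symmetry C(13,k)=C(13,13-k), giving 7 distinct values.

Answer: 7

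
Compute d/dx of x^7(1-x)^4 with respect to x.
7x^6(1-x)^4 - 4x^7(1-x)^3

Product rule: 7x^{6}(1-x)^{4} + x^7·(-4)(1-x)^{3}.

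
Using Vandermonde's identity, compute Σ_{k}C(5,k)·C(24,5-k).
118,755

= C(5+24,5) = C(29,5) = 118,755.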